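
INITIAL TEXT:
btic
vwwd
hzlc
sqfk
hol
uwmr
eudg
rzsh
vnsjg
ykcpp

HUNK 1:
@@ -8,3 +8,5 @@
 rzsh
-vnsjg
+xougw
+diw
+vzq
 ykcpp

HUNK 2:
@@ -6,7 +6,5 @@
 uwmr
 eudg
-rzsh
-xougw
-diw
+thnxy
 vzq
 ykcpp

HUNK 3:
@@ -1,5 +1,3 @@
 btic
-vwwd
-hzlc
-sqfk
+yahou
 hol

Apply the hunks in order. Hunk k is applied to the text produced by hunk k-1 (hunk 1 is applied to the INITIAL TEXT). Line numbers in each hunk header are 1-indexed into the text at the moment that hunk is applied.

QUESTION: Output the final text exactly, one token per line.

Answer: btic
yahou
hol
uwmr
eudg
thnxy
vzq
ykcpp

Derivation:
Hunk 1: at line 8 remove [vnsjg] add [xougw,diw,vzq] -> 12 lines: btic vwwd hzlc sqfk hol uwmr eudg rzsh xougw diw vzq ykcpp
Hunk 2: at line 6 remove [rzsh,xougw,diw] add [thnxy] -> 10 lines: btic vwwd hzlc sqfk hol uwmr eudg thnxy vzq ykcpp
Hunk 3: at line 1 remove [vwwd,hzlc,sqfk] add [yahou] -> 8 lines: btic yahou hol uwmr eudg thnxy vzq ykcpp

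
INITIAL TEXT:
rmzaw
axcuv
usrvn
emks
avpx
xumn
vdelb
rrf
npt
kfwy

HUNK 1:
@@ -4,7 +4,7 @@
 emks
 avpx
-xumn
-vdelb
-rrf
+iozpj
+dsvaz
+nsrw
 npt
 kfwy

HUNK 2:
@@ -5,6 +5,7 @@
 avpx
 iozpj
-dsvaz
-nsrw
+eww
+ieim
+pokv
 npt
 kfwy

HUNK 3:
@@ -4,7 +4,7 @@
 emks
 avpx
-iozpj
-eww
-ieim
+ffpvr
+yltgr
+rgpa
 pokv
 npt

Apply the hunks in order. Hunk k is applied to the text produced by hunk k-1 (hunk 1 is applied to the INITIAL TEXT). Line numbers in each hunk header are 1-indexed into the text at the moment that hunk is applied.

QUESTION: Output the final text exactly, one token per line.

Answer: rmzaw
axcuv
usrvn
emks
avpx
ffpvr
yltgr
rgpa
pokv
npt
kfwy

Derivation:
Hunk 1: at line 4 remove [xumn,vdelb,rrf] add [iozpj,dsvaz,nsrw] -> 10 lines: rmzaw axcuv usrvn emks avpx iozpj dsvaz nsrw npt kfwy
Hunk 2: at line 5 remove [dsvaz,nsrw] add [eww,ieim,pokv] -> 11 lines: rmzaw axcuv usrvn emks avpx iozpj eww ieim pokv npt kfwy
Hunk 3: at line 4 remove [iozpj,eww,ieim] add [ffpvr,yltgr,rgpa] -> 11 lines: rmzaw axcuv usrvn emks avpx ffpvr yltgr rgpa pokv npt kfwy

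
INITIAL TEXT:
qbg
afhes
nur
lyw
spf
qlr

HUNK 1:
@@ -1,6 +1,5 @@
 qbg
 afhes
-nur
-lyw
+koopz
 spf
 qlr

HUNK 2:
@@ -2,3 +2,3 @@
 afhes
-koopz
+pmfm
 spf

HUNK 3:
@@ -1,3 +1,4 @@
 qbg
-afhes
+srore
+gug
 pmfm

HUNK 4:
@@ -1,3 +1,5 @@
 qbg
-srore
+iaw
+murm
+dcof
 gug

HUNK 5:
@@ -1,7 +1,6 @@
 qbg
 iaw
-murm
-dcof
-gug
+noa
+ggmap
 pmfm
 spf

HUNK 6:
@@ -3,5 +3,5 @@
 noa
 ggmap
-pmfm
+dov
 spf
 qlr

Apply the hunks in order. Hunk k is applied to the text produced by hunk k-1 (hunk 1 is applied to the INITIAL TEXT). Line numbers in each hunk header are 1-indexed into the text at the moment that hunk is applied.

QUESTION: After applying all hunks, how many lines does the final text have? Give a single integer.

Answer: 7

Derivation:
Hunk 1: at line 1 remove [nur,lyw] add [koopz] -> 5 lines: qbg afhes koopz spf qlr
Hunk 2: at line 2 remove [koopz] add [pmfm] -> 5 lines: qbg afhes pmfm spf qlr
Hunk 3: at line 1 remove [afhes] add [srore,gug] -> 6 lines: qbg srore gug pmfm spf qlr
Hunk 4: at line 1 remove [srore] add [iaw,murm,dcof] -> 8 lines: qbg iaw murm dcof gug pmfm spf qlr
Hunk 5: at line 1 remove [murm,dcof,gug] add [noa,ggmap] -> 7 lines: qbg iaw noa ggmap pmfm spf qlr
Hunk 6: at line 3 remove [pmfm] add [dov] -> 7 lines: qbg iaw noa ggmap dov spf qlr
Final line count: 7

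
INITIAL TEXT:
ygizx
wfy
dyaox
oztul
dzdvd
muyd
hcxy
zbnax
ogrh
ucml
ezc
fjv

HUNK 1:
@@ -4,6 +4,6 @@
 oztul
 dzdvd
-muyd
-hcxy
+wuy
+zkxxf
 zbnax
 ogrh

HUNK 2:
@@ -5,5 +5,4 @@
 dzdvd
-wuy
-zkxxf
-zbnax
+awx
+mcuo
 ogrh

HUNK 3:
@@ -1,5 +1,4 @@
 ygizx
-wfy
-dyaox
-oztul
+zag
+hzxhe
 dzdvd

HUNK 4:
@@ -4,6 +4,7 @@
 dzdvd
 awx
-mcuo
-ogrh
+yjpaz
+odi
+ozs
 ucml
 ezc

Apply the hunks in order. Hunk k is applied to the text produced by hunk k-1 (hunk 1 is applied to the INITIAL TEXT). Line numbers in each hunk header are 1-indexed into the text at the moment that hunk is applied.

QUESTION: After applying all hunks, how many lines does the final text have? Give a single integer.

Hunk 1: at line 4 remove [muyd,hcxy] add [wuy,zkxxf] -> 12 lines: ygizx wfy dyaox oztul dzdvd wuy zkxxf zbnax ogrh ucml ezc fjv
Hunk 2: at line 5 remove [wuy,zkxxf,zbnax] add [awx,mcuo] -> 11 lines: ygizx wfy dyaox oztul dzdvd awx mcuo ogrh ucml ezc fjv
Hunk 3: at line 1 remove [wfy,dyaox,oztul] add [zag,hzxhe] -> 10 lines: ygizx zag hzxhe dzdvd awx mcuo ogrh ucml ezc fjv
Hunk 4: at line 4 remove [mcuo,ogrh] add [yjpaz,odi,ozs] -> 11 lines: ygizx zag hzxhe dzdvd awx yjpaz odi ozs ucml ezc fjv
Final line count: 11

Answer: 11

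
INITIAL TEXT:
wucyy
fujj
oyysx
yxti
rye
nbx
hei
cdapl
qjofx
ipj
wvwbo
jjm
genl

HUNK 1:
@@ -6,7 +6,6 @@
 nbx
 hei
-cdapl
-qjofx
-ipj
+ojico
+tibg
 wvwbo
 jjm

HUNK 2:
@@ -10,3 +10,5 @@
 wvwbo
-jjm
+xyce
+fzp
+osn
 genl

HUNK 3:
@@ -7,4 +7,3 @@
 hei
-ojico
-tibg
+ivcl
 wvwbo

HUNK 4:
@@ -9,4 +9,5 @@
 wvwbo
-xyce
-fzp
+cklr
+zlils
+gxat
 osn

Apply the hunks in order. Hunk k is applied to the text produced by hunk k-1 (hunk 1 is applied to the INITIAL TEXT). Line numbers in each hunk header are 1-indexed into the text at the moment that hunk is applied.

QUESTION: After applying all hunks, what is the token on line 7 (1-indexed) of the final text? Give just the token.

Answer: hei

Derivation:
Hunk 1: at line 6 remove [cdapl,qjofx,ipj] add [ojico,tibg] -> 12 lines: wucyy fujj oyysx yxti rye nbx hei ojico tibg wvwbo jjm genl
Hunk 2: at line 10 remove [jjm] add [xyce,fzp,osn] -> 14 lines: wucyy fujj oyysx yxti rye nbx hei ojico tibg wvwbo xyce fzp osn genl
Hunk 3: at line 7 remove [ojico,tibg] add [ivcl] -> 13 lines: wucyy fujj oyysx yxti rye nbx hei ivcl wvwbo xyce fzp osn genl
Hunk 4: at line 9 remove [xyce,fzp] add [cklr,zlils,gxat] -> 14 lines: wucyy fujj oyysx yxti rye nbx hei ivcl wvwbo cklr zlils gxat osn genl
Final line 7: hei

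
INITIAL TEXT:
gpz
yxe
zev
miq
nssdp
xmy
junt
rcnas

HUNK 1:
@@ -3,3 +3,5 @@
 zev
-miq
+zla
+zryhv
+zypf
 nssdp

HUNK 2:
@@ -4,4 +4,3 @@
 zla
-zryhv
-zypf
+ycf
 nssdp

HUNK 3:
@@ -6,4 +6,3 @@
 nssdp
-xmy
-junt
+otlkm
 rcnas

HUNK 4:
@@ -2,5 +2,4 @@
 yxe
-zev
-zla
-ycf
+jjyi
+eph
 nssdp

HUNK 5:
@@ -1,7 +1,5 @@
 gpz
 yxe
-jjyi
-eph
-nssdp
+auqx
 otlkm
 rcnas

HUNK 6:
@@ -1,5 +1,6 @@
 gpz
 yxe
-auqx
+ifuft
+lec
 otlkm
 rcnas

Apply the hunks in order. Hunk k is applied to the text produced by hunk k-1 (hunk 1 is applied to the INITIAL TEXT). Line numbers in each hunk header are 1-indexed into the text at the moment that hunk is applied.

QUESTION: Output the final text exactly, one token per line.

Answer: gpz
yxe
ifuft
lec
otlkm
rcnas

Derivation:
Hunk 1: at line 3 remove [miq] add [zla,zryhv,zypf] -> 10 lines: gpz yxe zev zla zryhv zypf nssdp xmy junt rcnas
Hunk 2: at line 4 remove [zryhv,zypf] add [ycf] -> 9 lines: gpz yxe zev zla ycf nssdp xmy junt rcnas
Hunk 3: at line 6 remove [xmy,junt] add [otlkm] -> 8 lines: gpz yxe zev zla ycf nssdp otlkm rcnas
Hunk 4: at line 2 remove [zev,zla,ycf] add [jjyi,eph] -> 7 lines: gpz yxe jjyi eph nssdp otlkm rcnas
Hunk 5: at line 1 remove [jjyi,eph,nssdp] add [auqx] -> 5 lines: gpz yxe auqx otlkm rcnas
Hunk 6: at line 1 remove [auqx] add [ifuft,lec] -> 6 lines: gpz yxe ifuft lec otlkm rcnas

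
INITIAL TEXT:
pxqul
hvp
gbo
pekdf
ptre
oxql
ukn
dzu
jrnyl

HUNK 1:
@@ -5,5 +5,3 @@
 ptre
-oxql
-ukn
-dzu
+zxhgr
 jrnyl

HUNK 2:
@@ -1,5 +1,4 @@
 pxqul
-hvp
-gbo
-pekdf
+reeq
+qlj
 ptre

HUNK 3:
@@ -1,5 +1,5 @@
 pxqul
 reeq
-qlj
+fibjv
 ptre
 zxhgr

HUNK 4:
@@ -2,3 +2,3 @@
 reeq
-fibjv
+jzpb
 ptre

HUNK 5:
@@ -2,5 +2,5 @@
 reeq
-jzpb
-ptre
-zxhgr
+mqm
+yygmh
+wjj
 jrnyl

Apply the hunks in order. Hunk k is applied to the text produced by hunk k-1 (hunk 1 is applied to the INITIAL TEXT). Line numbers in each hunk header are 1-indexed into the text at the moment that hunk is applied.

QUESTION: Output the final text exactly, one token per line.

Hunk 1: at line 5 remove [oxql,ukn,dzu] add [zxhgr] -> 7 lines: pxqul hvp gbo pekdf ptre zxhgr jrnyl
Hunk 2: at line 1 remove [hvp,gbo,pekdf] add [reeq,qlj] -> 6 lines: pxqul reeq qlj ptre zxhgr jrnyl
Hunk 3: at line 1 remove [qlj] add [fibjv] -> 6 lines: pxqul reeq fibjv ptre zxhgr jrnyl
Hunk 4: at line 2 remove [fibjv] add [jzpb] -> 6 lines: pxqul reeq jzpb ptre zxhgr jrnyl
Hunk 5: at line 2 remove [jzpb,ptre,zxhgr] add [mqm,yygmh,wjj] -> 6 lines: pxqul reeq mqm yygmh wjj jrnyl

Answer: pxqul
reeq
mqm
yygmh
wjj
jrnyl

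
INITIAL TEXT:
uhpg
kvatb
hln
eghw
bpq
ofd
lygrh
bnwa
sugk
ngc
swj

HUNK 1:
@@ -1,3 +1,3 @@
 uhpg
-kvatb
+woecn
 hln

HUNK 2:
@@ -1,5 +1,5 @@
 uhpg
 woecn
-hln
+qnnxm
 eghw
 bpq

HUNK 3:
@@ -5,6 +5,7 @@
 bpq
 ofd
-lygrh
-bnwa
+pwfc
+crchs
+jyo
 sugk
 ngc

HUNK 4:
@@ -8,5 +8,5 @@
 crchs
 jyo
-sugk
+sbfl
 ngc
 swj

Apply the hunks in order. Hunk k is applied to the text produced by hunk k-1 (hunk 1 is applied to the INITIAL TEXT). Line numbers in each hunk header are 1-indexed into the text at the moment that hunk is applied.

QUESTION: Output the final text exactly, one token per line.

Hunk 1: at line 1 remove [kvatb] add [woecn] -> 11 lines: uhpg woecn hln eghw bpq ofd lygrh bnwa sugk ngc swj
Hunk 2: at line 1 remove [hln] add [qnnxm] -> 11 lines: uhpg woecn qnnxm eghw bpq ofd lygrh bnwa sugk ngc swj
Hunk 3: at line 5 remove [lygrh,bnwa] add [pwfc,crchs,jyo] -> 12 lines: uhpg woecn qnnxm eghw bpq ofd pwfc crchs jyo sugk ngc swj
Hunk 4: at line 8 remove [sugk] add [sbfl] -> 12 lines: uhpg woecn qnnxm eghw bpq ofd pwfc crchs jyo sbfl ngc swj

Answer: uhpg
woecn
qnnxm
eghw
bpq
ofd
pwfc
crchs
jyo
sbfl
ngc
swj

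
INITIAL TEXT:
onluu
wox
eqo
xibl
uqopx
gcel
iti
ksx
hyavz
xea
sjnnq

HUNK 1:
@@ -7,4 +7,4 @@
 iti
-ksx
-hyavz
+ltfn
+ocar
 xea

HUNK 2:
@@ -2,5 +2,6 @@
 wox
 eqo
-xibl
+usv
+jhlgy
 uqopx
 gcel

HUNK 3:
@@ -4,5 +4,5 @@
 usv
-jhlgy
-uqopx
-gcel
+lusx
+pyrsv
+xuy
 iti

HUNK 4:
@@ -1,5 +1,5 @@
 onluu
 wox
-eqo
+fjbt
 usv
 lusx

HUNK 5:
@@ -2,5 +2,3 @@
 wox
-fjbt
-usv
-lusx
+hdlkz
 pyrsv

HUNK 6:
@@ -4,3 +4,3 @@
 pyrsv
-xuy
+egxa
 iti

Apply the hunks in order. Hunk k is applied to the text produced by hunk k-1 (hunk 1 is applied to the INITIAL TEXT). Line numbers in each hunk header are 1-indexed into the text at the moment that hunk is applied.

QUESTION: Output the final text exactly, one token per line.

Answer: onluu
wox
hdlkz
pyrsv
egxa
iti
ltfn
ocar
xea
sjnnq

Derivation:
Hunk 1: at line 7 remove [ksx,hyavz] add [ltfn,ocar] -> 11 lines: onluu wox eqo xibl uqopx gcel iti ltfn ocar xea sjnnq
Hunk 2: at line 2 remove [xibl] add [usv,jhlgy] -> 12 lines: onluu wox eqo usv jhlgy uqopx gcel iti ltfn ocar xea sjnnq
Hunk 3: at line 4 remove [jhlgy,uqopx,gcel] add [lusx,pyrsv,xuy] -> 12 lines: onluu wox eqo usv lusx pyrsv xuy iti ltfn ocar xea sjnnq
Hunk 4: at line 1 remove [eqo] add [fjbt] -> 12 lines: onluu wox fjbt usv lusx pyrsv xuy iti ltfn ocar xea sjnnq
Hunk 5: at line 2 remove [fjbt,usv,lusx] add [hdlkz] -> 10 lines: onluu wox hdlkz pyrsv xuy iti ltfn ocar xea sjnnq
Hunk 6: at line 4 remove [xuy] add [egxa] -> 10 lines: onluu wox hdlkz pyrsv egxa iti ltfn ocar xea sjnnq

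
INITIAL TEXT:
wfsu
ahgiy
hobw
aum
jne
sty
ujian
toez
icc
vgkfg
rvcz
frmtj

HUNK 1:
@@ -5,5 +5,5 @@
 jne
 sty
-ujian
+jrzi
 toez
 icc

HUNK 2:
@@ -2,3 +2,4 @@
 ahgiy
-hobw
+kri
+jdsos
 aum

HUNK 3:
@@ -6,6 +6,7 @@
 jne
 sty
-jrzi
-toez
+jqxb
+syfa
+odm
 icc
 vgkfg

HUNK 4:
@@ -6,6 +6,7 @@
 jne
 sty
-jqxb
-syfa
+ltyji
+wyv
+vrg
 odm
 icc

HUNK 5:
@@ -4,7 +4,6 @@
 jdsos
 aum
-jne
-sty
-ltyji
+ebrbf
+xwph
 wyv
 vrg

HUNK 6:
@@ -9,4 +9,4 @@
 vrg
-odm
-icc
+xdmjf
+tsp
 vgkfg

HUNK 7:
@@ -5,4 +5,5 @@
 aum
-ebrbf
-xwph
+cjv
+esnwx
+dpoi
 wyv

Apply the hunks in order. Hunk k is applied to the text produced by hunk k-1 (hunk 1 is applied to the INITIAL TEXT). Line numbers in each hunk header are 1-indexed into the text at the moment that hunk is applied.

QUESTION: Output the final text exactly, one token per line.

Answer: wfsu
ahgiy
kri
jdsos
aum
cjv
esnwx
dpoi
wyv
vrg
xdmjf
tsp
vgkfg
rvcz
frmtj

Derivation:
Hunk 1: at line 5 remove [ujian] add [jrzi] -> 12 lines: wfsu ahgiy hobw aum jne sty jrzi toez icc vgkfg rvcz frmtj
Hunk 2: at line 2 remove [hobw] add [kri,jdsos] -> 13 lines: wfsu ahgiy kri jdsos aum jne sty jrzi toez icc vgkfg rvcz frmtj
Hunk 3: at line 6 remove [jrzi,toez] add [jqxb,syfa,odm] -> 14 lines: wfsu ahgiy kri jdsos aum jne sty jqxb syfa odm icc vgkfg rvcz frmtj
Hunk 4: at line 6 remove [jqxb,syfa] add [ltyji,wyv,vrg] -> 15 lines: wfsu ahgiy kri jdsos aum jne sty ltyji wyv vrg odm icc vgkfg rvcz frmtj
Hunk 5: at line 4 remove [jne,sty,ltyji] add [ebrbf,xwph] -> 14 lines: wfsu ahgiy kri jdsos aum ebrbf xwph wyv vrg odm icc vgkfg rvcz frmtj
Hunk 6: at line 9 remove [odm,icc] add [xdmjf,tsp] -> 14 lines: wfsu ahgiy kri jdsos aum ebrbf xwph wyv vrg xdmjf tsp vgkfg rvcz frmtj
Hunk 7: at line 5 remove [ebrbf,xwph] add [cjv,esnwx,dpoi] -> 15 lines: wfsu ahgiy kri jdsos aum cjv esnwx dpoi wyv vrg xdmjf tsp vgkfg rvcz frmtj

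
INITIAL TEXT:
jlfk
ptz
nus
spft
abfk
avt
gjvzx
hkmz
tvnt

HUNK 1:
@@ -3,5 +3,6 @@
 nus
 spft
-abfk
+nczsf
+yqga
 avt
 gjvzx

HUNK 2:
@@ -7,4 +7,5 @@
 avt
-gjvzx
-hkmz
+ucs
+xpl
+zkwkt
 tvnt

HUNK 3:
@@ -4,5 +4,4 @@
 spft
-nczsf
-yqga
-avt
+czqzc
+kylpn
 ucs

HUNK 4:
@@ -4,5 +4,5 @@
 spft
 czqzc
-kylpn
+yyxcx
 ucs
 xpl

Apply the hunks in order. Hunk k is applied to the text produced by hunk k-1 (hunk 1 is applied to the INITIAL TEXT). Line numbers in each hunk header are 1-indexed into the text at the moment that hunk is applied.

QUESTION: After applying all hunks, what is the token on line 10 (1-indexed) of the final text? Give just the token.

Hunk 1: at line 3 remove [abfk] add [nczsf,yqga] -> 10 lines: jlfk ptz nus spft nczsf yqga avt gjvzx hkmz tvnt
Hunk 2: at line 7 remove [gjvzx,hkmz] add [ucs,xpl,zkwkt] -> 11 lines: jlfk ptz nus spft nczsf yqga avt ucs xpl zkwkt tvnt
Hunk 3: at line 4 remove [nczsf,yqga,avt] add [czqzc,kylpn] -> 10 lines: jlfk ptz nus spft czqzc kylpn ucs xpl zkwkt tvnt
Hunk 4: at line 4 remove [kylpn] add [yyxcx] -> 10 lines: jlfk ptz nus spft czqzc yyxcx ucs xpl zkwkt tvnt
Final line 10: tvnt

Answer: tvnt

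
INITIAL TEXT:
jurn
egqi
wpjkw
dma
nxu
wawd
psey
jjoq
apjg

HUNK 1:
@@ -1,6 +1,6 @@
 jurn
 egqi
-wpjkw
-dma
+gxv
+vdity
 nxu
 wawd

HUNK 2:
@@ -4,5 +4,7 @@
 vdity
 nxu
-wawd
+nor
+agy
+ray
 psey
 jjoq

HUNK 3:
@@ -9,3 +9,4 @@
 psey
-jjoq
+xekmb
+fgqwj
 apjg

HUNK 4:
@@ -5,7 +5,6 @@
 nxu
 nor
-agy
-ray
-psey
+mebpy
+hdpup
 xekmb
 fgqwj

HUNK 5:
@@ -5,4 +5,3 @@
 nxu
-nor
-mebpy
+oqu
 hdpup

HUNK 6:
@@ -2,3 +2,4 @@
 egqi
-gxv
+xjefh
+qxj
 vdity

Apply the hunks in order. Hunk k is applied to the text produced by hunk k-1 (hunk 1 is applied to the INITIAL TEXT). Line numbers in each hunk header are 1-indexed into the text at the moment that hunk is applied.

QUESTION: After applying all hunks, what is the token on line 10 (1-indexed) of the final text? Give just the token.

Answer: fgqwj

Derivation:
Hunk 1: at line 1 remove [wpjkw,dma] add [gxv,vdity] -> 9 lines: jurn egqi gxv vdity nxu wawd psey jjoq apjg
Hunk 2: at line 4 remove [wawd] add [nor,agy,ray] -> 11 lines: jurn egqi gxv vdity nxu nor agy ray psey jjoq apjg
Hunk 3: at line 9 remove [jjoq] add [xekmb,fgqwj] -> 12 lines: jurn egqi gxv vdity nxu nor agy ray psey xekmb fgqwj apjg
Hunk 4: at line 5 remove [agy,ray,psey] add [mebpy,hdpup] -> 11 lines: jurn egqi gxv vdity nxu nor mebpy hdpup xekmb fgqwj apjg
Hunk 5: at line 5 remove [nor,mebpy] add [oqu] -> 10 lines: jurn egqi gxv vdity nxu oqu hdpup xekmb fgqwj apjg
Hunk 6: at line 2 remove [gxv] add [xjefh,qxj] -> 11 lines: jurn egqi xjefh qxj vdity nxu oqu hdpup xekmb fgqwj apjg
Final line 10: fgqwj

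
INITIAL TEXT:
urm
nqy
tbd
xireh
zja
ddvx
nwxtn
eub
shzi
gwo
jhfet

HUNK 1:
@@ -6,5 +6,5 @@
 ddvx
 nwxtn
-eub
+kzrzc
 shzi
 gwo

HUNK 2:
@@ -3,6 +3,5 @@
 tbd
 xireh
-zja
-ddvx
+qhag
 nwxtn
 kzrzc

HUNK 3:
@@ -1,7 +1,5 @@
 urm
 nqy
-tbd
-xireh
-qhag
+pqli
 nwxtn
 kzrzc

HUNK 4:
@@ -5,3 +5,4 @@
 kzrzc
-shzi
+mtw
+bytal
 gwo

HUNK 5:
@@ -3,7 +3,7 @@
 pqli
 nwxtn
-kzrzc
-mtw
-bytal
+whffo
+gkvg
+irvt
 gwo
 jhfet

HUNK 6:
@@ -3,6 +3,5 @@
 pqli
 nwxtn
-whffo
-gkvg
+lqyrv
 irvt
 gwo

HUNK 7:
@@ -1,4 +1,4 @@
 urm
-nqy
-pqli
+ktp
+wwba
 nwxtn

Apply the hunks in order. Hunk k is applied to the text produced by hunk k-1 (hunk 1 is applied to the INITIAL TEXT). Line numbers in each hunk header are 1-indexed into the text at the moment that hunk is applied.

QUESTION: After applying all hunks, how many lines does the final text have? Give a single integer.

Hunk 1: at line 6 remove [eub] add [kzrzc] -> 11 lines: urm nqy tbd xireh zja ddvx nwxtn kzrzc shzi gwo jhfet
Hunk 2: at line 3 remove [zja,ddvx] add [qhag] -> 10 lines: urm nqy tbd xireh qhag nwxtn kzrzc shzi gwo jhfet
Hunk 3: at line 1 remove [tbd,xireh,qhag] add [pqli] -> 8 lines: urm nqy pqli nwxtn kzrzc shzi gwo jhfet
Hunk 4: at line 5 remove [shzi] add [mtw,bytal] -> 9 lines: urm nqy pqli nwxtn kzrzc mtw bytal gwo jhfet
Hunk 5: at line 3 remove [kzrzc,mtw,bytal] add [whffo,gkvg,irvt] -> 9 lines: urm nqy pqli nwxtn whffo gkvg irvt gwo jhfet
Hunk 6: at line 3 remove [whffo,gkvg] add [lqyrv] -> 8 lines: urm nqy pqli nwxtn lqyrv irvt gwo jhfet
Hunk 7: at line 1 remove [nqy,pqli] add [ktp,wwba] -> 8 lines: urm ktp wwba nwxtn lqyrv irvt gwo jhfet
Final line count: 8

Answer: 8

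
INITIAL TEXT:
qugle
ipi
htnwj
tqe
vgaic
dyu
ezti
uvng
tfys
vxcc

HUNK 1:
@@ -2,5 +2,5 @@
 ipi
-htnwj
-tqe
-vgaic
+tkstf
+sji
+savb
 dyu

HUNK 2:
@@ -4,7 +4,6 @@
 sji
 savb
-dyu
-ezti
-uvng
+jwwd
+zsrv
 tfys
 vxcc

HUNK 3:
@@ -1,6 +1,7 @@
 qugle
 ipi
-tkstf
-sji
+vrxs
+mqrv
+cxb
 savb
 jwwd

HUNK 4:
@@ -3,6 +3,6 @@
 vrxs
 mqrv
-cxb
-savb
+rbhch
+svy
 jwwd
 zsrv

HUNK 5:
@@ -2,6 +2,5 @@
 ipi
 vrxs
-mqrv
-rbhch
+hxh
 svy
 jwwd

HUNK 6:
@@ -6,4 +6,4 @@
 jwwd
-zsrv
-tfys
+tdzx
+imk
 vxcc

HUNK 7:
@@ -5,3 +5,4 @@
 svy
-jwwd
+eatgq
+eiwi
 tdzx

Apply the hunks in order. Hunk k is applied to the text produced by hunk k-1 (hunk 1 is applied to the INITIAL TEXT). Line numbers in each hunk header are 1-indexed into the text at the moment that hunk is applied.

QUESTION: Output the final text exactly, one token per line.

Answer: qugle
ipi
vrxs
hxh
svy
eatgq
eiwi
tdzx
imk
vxcc

Derivation:
Hunk 1: at line 2 remove [htnwj,tqe,vgaic] add [tkstf,sji,savb] -> 10 lines: qugle ipi tkstf sji savb dyu ezti uvng tfys vxcc
Hunk 2: at line 4 remove [dyu,ezti,uvng] add [jwwd,zsrv] -> 9 lines: qugle ipi tkstf sji savb jwwd zsrv tfys vxcc
Hunk 3: at line 1 remove [tkstf,sji] add [vrxs,mqrv,cxb] -> 10 lines: qugle ipi vrxs mqrv cxb savb jwwd zsrv tfys vxcc
Hunk 4: at line 3 remove [cxb,savb] add [rbhch,svy] -> 10 lines: qugle ipi vrxs mqrv rbhch svy jwwd zsrv tfys vxcc
Hunk 5: at line 2 remove [mqrv,rbhch] add [hxh] -> 9 lines: qugle ipi vrxs hxh svy jwwd zsrv tfys vxcc
Hunk 6: at line 6 remove [zsrv,tfys] add [tdzx,imk] -> 9 lines: qugle ipi vrxs hxh svy jwwd tdzx imk vxcc
Hunk 7: at line 5 remove [jwwd] add [eatgq,eiwi] -> 10 lines: qugle ipi vrxs hxh svy eatgq eiwi tdzx imk vxcc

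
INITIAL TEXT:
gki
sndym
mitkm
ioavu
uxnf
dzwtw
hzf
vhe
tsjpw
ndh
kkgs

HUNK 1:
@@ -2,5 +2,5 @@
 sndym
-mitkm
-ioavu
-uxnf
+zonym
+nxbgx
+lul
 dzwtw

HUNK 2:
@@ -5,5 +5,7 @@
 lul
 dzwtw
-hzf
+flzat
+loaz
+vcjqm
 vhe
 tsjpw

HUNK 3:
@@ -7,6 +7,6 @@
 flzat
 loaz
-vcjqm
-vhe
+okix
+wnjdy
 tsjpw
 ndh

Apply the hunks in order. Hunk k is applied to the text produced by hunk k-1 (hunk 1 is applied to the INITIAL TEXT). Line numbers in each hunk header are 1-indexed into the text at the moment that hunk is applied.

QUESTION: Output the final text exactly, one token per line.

Answer: gki
sndym
zonym
nxbgx
lul
dzwtw
flzat
loaz
okix
wnjdy
tsjpw
ndh
kkgs

Derivation:
Hunk 1: at line 2 remove [mitkm,ioavu,uxnf] add [zonym,nxbgx,lul] -> 11 lines: gki sndym zonym nxbgx lul dzwtw hzf vhe tsjpw ndh kkgs
Hunk 2: at line 5 remove [hzf] add [flzat,loaz,vcjqm] -> 13 lines: gki sndym zonym nxbgx lul dzwtw flzat loaz vcjqm vhe tsjpw ndh kkgs
Hunk 3: at line 7 remove [vcjqm,vhe] add [okix,wnjdy] -> 13 lines: gki sndym zonym nxbgx lul dzwtw flzat loaz okix wnjdy tsjpw ndh kkgs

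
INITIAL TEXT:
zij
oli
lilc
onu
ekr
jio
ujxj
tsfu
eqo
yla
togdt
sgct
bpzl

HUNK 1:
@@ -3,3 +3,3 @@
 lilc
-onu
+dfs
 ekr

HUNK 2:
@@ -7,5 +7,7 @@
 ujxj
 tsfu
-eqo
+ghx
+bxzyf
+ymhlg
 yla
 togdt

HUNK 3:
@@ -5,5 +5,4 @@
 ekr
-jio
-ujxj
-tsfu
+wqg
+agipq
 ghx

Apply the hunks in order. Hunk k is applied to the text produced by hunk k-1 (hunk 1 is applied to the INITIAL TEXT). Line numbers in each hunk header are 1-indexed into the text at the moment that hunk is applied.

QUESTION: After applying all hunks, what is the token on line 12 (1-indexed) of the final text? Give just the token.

Hunk 1: at line 3 remove [onu] add [dfs] -> 13 lines: zij oli lilc dfs ekr jio ujxj tsfu eqo yla togdt sgct bpzl
Hunk 2: at line 7 remove [eqo] add [ghx,bxzyf,ymhlg] -> 15 lines: zij oli lilc dfs ekr jio ujxj tsfu ghx bxzyf ymhlg yla togdt sgct bpzl
Hunk 3: at line 5 remove [jio,ujxj,tsfu] add [wqg,agipq] -> 14 lines: zij oli lilc dfs ekr wqg agipq ghx bxzyf ymhlg yla togdt sgct bpzl
Final line 12: togdt

Answer: togdt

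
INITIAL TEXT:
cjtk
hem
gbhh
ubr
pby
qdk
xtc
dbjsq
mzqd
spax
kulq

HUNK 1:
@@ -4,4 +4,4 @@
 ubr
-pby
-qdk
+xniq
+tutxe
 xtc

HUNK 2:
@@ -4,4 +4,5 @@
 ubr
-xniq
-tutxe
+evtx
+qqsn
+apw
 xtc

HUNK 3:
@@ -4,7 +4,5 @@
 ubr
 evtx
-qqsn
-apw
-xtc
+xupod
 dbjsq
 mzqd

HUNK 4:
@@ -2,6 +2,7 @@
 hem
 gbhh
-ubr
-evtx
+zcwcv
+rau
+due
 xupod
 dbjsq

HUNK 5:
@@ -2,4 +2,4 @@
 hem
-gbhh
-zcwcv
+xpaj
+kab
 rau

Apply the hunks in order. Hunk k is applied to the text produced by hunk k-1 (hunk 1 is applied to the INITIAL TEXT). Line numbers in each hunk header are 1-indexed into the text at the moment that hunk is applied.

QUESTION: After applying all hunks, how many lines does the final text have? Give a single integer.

Answer: 11

Derivation:
Hunk 1: at line 4 remove [pby,qdk] add [xniq,tutxe] -> 11 lines: cjtk hem gbhh ubr xniq tutxe xtc dbjsq mzqd spax kulq
Hunk 2: at line 4 remove [xniq,tutxe] add [evtx,qqsn,apw] -> 12 lines: cjtk hem gbhh ubr evtx qqsn apw xtc dbjsq mzqd spax kulq
Hunk 3: at line 4 remove [qqsn,apw,xtc] add [xupod] -> 10 lines: cjtk hem gbhh ubr evtx xupod dbjsq mzqd spax kulq
Hunk 4: at line 2 remove [ubr,evtx] add [zcwcv,rau,due] -> 11 lines: cjtk hem gbhh zcwcv rau due xupod dbjsq mzqd spax kulq
Hunk 5: at line 2 remove [gbhh,zcwcv] add [xpaj,kab] -> 11 lines: cjtk hem xpaj kab rau due xupod dbjsq mzqd spax kulq
Final line count: 11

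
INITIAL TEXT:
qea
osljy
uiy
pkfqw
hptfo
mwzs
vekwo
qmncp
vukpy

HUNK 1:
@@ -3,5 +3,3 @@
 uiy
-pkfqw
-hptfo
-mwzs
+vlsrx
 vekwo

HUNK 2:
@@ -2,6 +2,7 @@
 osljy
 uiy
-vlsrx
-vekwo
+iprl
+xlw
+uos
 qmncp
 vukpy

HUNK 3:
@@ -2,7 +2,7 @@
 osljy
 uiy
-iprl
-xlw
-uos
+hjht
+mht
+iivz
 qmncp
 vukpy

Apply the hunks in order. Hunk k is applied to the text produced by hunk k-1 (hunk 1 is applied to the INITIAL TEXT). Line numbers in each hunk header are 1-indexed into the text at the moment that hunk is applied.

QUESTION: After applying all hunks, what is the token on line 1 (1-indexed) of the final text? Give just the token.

Hunk 1: at line 3 remove [pkfqw,hptfo,mwzs] add [vlsrx] -> 7 lines: qea osljy uiy vlsrx vekwo qmncp vukpy
Hunk 2: at line 2 remove [vlsrx,vekwo] add [iprl,xlw,uos] -> 8 lines: qea osljy uiy iprl xlw uos qmncp vukpy
Hunk 3: at line 2 remove [iprl,xlw,uos] add [hjht,mht,iivz] -> 8 lines: qea osljy uiy hjht mht iivz qmncp vukpy
Final line 1: qea

Answer: qea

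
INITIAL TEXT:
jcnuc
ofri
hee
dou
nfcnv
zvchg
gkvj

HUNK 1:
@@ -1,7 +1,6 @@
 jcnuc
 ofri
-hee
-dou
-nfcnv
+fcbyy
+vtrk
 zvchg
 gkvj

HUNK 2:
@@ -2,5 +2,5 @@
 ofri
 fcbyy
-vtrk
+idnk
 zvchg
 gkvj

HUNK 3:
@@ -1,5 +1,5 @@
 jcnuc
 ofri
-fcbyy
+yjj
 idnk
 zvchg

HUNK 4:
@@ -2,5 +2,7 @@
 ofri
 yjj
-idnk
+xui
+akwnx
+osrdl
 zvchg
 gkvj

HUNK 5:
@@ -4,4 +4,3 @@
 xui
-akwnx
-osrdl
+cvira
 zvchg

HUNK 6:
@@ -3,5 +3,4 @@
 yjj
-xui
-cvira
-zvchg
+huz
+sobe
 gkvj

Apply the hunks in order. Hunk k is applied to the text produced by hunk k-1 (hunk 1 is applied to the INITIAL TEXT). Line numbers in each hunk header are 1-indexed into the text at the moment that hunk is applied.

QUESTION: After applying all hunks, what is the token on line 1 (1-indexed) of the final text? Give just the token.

Hunk 1: at line 1 remove [hee,dou,nfcnv] add [fcbyy,vtrk] -> 6 lines: jcnuc ofri fcbyy vtrk zvchg gkvj
Hunk 2: at line 2 remove [vtrk] add [idnk] -> 6 lines: jcnuc ofri fcbyy idnk zvchg gkvj
Hunk 3: at line 1 remove [fcbyy] add [yjj] -> 6 lines: jcnuc ofri yjj idnk zvchg gkvj
Hunk 4: at line 2 remove [idnk] add [xui,akwnx,osrdl] -> 8 lines: jcnuc ofri yjj xui akwnx osrdl zvchg gkvj
Hunk 5: at line 4 remove [akwnx,osrdl] add [cvira] -> 7 lines: jcnuc ofri yjj xui cvira zvchg gkvj
Hunk 6: at line 3 remove [xui,cvira,zvchg] add [huz,sobe] -> 6 lines: jcnuc ofri yjj huz sobe gkvj
Final line 1: jcnuc

Answer: jcnuc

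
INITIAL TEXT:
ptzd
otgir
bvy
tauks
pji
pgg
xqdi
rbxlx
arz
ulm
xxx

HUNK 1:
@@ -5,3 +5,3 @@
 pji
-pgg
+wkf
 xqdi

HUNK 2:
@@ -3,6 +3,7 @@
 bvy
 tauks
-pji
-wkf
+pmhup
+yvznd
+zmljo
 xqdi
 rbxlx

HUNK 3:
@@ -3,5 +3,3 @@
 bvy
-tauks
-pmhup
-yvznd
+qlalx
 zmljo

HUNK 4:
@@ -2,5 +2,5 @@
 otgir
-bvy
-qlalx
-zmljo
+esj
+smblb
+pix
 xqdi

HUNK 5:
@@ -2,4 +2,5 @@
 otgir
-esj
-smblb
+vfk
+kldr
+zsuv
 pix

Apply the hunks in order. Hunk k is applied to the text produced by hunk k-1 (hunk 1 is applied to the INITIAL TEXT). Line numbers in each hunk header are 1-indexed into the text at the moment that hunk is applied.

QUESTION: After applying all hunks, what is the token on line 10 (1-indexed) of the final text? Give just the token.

Answer: ulm

Derivation:
Hunk 1: at line 5 remove [pgg] add [wkf] -> 11 lines: ptzd otgir bvy tauks pji wkf xqdi rbxlx arz ulm xxx
Hunk 2: at line 3 remove [pji,wkf] add [pmhup,yvznd,zmljo] -> 12 lines: ptzd otgir bvy tauks pmhup yvznd zmljo xqdi rbxlx arz ulm xxx
Hunk 3: at line 3 remove [tauks,pmhup,yvznd] add [qlalx] -> 10 lines: ptzd otgir bvy qlalx zmljo xqdi rbxlx arz ulm xxx
Hunk 4: at line 2 remove [bvy,qlalx,zmljo] add [esj,smblb,pix] -> 10 lines: ptzd otgir esj smblb pix xqdi rbxlx arz ulm xxx
Hunk 5: at line 2 remove [esj,smblb] add [vfk,kldr,zsuv] -> 11 lines: ptzd otgir vfk kldr zsuv pix xqdi rbxlx arz ulm xxx
Final line 10: ulm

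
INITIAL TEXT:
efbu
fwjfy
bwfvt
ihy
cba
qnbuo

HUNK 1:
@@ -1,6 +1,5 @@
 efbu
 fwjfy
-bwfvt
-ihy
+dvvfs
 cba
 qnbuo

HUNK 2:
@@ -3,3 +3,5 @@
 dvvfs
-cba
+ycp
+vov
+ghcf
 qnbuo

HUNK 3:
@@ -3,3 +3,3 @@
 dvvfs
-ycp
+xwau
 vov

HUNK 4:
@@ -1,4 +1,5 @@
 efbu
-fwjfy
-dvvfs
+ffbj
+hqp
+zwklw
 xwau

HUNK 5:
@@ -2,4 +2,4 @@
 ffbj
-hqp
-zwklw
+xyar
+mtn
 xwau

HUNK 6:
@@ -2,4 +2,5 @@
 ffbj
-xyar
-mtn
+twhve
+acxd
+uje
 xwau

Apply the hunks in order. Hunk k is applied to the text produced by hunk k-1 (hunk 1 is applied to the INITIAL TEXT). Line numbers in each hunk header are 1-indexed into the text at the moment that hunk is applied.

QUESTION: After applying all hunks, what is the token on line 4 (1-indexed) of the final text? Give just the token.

Hunk 1: at line 1 remove [bwfvt,ihy] add [dvvfs] -> 5 lines: efbu fwjfy dvvfs cba qnbuo
Hunk 2: at line 3 remove [cba] add [ycp,vov,ghcf] -> 7 lines: efbu fwjfy dvvfs ycp vov ghcf qnbuo
Hunk 3: at line 3 remove [ycp] add [xwau] -> 7 lines: efbu fwjfy dvvfs xwau vov ghcf qnbuo
Hunk 4: at line 1 remove [fwjfy,dvvfs] add [ffbj,hqp,zwklw] -> 8 lines: efbu ffbj hqp zwklw xwau vov ghcf qnbuo
Hunk 5: at line 2 remove [hqp,zwklw] add [xyar,mtn] -> 8 lines: efbu ffbj xyar mtn xwau vov ghcf qnbuo
Hunk 6: at line 2 remove [xyar,mtn] add [twhve,acxd,uje] -> 9 lines: efbu ffbj twhve acxd uje xwau vov ghcf qnbuo
Final line 4: acxd

Answer: acxd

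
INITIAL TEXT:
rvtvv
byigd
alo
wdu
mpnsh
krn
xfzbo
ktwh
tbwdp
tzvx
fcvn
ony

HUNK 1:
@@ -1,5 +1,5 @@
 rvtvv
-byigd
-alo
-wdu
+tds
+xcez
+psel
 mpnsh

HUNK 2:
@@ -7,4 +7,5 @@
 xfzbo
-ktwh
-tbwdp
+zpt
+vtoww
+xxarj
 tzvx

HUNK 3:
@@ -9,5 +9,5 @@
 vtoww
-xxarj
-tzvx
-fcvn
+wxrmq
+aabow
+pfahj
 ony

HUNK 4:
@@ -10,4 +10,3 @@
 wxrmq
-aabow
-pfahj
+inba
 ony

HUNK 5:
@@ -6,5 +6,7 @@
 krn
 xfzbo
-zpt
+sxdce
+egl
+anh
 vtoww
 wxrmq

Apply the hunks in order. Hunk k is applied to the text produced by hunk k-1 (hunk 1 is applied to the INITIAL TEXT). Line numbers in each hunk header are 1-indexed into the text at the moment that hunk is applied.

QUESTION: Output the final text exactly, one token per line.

Hunk 1: at line 1 remove [byigd,alo,wdu] add [tds,xcez,psel] -> 12 lines: rvtvv tds xcez psel mpnsh krn xfzbo ktwh tbwdp tzvx fcvn ony
Hunk 2: at line 7 remove [ktwh,tbwdp] add [zpt,vtoww,xxarj] -> 13 lines: rvtvv tds xcez psel mpnsh krn xfzbo zpt vtoww xxarj tzvx fcvn ony
Hunk 3: at line 9 remove [xxarj,tzvx,fcvn] add [wxrmq,aabow,pfahj] -> 13 lines: rvtvv tds xcez psel mpnsh krn xfzbo zpt vtoww wxrmq aabow pfahj ony
Hunk 4: at line 10 remove [aabow,pfahj] add [inba] -> 12 lines: rvtvv tds xcez psel mpnsh krn xfzbo zpt vtoww wxrmq inba ony
Hunk 5: at line 6 remove [zpt] add [sxdce,egl,anh] -> 14 lines: rvtvv tds xcez psel mpnsh krn xfzbo sxdce egl anh vtoww wxrmq inba ony

Answer: rvtvv
tds
xcez
psel
mpnsh
krn
xfzbo
sxdce
egl
anh
vtoww
wxrmq
inba
ony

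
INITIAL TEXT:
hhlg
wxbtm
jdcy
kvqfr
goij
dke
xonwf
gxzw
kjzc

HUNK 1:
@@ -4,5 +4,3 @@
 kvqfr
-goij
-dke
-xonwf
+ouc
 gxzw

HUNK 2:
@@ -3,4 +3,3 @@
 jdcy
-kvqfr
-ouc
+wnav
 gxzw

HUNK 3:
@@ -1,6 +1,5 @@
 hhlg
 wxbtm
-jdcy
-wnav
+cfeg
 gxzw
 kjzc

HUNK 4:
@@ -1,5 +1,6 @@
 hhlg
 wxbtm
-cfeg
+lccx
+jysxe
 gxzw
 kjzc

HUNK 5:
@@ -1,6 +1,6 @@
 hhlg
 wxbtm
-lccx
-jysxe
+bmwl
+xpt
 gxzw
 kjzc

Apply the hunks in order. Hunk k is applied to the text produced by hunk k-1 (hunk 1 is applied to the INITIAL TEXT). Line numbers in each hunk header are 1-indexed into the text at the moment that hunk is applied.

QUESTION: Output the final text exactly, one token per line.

Hunk 1: at line 4 remove [goij,dke,xonwf] add [ouc] -> 7 lines: hhlg wxbtm jdcy kvqfr ouc gxzw kjzc
Hunk 2: at line 3 remove [kvqfr,ouc] add [wnav] -> 6 lines: hhlg wxbtm jdcy wnav gxzw kjzc
Hunk 3: at line 1 remove [jdcy,wnav] add [cfeg] -> 5 lines: hhlg wxbtm cfeg gxzw kjzc
Hunk 4: at line 1 remove [cfeg] add [lccx,jysxe] -> 6 lines: hhlg wxbtm lccx jysxe gxzw kjzc
Hunk 5: at line 1 remove [lccx,jysxe] add [bmwl,xpt] -> 6 lines: hhlg wxbtm bmwl xpt gxzw kjzc

Answer: hhlg
wxbtm
bmwl
xpt
gxzw
kjzc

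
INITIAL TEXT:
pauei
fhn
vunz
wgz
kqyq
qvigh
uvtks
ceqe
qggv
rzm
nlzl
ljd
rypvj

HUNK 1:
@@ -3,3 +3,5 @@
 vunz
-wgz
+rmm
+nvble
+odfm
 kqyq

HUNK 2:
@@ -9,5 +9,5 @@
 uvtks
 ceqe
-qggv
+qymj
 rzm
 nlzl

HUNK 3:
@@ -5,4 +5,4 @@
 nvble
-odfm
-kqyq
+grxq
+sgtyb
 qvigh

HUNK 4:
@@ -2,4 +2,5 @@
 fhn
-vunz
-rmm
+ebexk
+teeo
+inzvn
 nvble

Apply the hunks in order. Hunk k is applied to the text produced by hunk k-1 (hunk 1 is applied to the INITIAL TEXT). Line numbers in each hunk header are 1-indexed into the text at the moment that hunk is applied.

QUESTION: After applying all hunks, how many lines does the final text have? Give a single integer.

Answer: 16

Derivation:
Hunk 1: at line 3 remove [wgz] add [rmm,nvble,odfm] -> 15 lines: pauei fhn vunz rmm nvble odfm kqyq qvigh uvtks ceqe qggv rzm nlzl ljd rypvj
Hunk 2: at line 9 remove [qggv] add [qymj] -> 15 lines: pauei fhn vunz rmm nvble odfm kqyq qvigh uvtks ceqe qymj rzm nlzl ljd rypvj
Hunk 3: at line 5 remove [odfm,kqyq] add [grxq,sgtyb] -> 15 lines: pauei fhn vunz rmm nvble grxq sgtyb qvigh uvtks ceqe qymj rzm nlzl ljd rypvj
Hunk 4: at line 2 remove [vunz,rmm] add [ebexk,teeo,inzvn] -> 16 lines: pauei fhn ebexk teeo inzvn nvble grxq sgtyb qvigh uvtks ceqe qymj rzm nlzl ljd rypvj
Final line count: 16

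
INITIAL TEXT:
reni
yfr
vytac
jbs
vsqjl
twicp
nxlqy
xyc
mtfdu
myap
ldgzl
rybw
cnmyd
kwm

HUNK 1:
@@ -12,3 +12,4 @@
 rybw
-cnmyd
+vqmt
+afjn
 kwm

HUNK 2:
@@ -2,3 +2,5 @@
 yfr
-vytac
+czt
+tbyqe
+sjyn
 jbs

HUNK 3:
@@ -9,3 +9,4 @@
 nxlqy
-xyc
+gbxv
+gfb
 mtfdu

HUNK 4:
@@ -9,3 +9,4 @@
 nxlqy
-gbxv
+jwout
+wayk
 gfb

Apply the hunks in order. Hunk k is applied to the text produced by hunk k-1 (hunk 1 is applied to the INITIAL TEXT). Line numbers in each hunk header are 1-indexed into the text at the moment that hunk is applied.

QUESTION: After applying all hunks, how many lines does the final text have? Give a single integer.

Answer: 19

Derivation:
Hunk 1: at line 12 remove [cnmyd] add [vqmt,afjn] -> 15 lines: reni yfr vytac jbs vsqjl twicp nxlqy xyc mtfdu myap ldgzl rybw vqmt afjn kwm
Hunk 2: at line 2 remove [vytac] add [czt,tbyqe,sjyn] -> 17 lines: reni yfr czt tbyqe sjyn jbs vsqjl twicp nxlqy xyc mtfdu myap ldgzl rybw vqmt afjn kwm
Hunk 3: at line 9 remove [xyc] add [gbxv,gfb] -> 18 lines: reni yfr czt tbyqe sjyn jbs vsqjl twicp nxlqy gbxv gfb mtfdu myap ldgzl rybw vqmt afjn kwm
Hunk 4: at line 9 remove [gbxv] add [jwout,wayk] -> 19 lines: reni yfr czt tbyqe sjyn jbs vsqjl twicp nxlqy jwout wayk gfb mtfdu myap ldgzl rybw vqmt afjn kwm
Final line count: 19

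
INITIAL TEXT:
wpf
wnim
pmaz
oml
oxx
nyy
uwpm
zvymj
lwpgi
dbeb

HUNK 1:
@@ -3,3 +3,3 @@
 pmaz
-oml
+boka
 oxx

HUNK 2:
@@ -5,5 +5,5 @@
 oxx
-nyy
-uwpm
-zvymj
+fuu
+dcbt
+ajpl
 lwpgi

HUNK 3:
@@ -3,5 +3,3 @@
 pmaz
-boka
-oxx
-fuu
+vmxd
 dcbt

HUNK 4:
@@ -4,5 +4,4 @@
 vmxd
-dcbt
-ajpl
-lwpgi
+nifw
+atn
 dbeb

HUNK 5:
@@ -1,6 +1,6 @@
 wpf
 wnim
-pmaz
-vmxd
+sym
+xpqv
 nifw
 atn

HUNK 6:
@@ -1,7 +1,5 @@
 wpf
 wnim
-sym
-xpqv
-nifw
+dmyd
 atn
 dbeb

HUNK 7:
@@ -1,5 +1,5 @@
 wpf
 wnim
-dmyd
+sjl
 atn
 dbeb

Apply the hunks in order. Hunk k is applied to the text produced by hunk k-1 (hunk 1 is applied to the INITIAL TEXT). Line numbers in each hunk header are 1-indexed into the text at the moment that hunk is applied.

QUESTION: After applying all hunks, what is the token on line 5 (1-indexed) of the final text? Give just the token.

Hunk 1: at line 3 remove [oml] add [boka] -> 10 lines: wpf wnim pmaz boka oxx nyy uwpm zvymj lwpgi dbeb
Hunk 2: at line 5 remove [nyy,uwpm,zvymj] add [fuu,dcbt,ajpl] -> 10 lines: wpf wnim pmaz boka oxx fuu dcbt ajpl lwpgi dbeb
Hunk 3: at line 3 remove [boka,oxx,fuu] add [vmxd] -> 8 lines: wpf wnim pmaz vmxd dcbt ajpl lwpgi dbeb
Hunk 4: at line 4 remove [dcbt,ajpl,lwpgi] add [nifw,atn] -> 7 lines: wpf wnim pmaz vmxd nifw atn dbeb
Hunk 5: at line 1 remove [pmaz,vmxd] add [sym,xpqv] -> 7 lines: wpf wnim sym xpqv nifw atn dbeb
Hunk 6: at line 1 remove [sym,xpqv,nifw] add [dmyd] -> 5 lines: wpf wnim dmyd atn dbeb
Hunk 7: at line 1 remove [dmyd] add [sjl] -> 5 lines: wpf wnim sjl atn dbeb
Final line 5: dbeb

Answer: dbeb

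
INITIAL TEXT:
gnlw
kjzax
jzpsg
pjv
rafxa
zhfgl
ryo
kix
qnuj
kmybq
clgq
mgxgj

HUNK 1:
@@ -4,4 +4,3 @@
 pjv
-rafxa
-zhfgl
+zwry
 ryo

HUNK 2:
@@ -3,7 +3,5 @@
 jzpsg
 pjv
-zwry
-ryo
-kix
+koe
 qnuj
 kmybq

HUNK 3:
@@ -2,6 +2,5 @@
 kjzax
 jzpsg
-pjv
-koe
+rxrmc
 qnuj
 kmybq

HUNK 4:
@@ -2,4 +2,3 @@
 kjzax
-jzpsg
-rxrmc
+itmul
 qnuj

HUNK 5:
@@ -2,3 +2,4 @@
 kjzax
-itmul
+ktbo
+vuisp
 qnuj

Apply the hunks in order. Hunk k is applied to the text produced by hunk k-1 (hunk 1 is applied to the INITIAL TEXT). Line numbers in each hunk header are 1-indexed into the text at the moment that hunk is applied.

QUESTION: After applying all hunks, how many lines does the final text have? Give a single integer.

Hunk 1: at line 4 remove [rafxa,zhfgl] add [zwry] -> 11 lines: gnlw kjzax jzpsg pjv zwry ryo kix qnuj kmybq clgq mgxgj
Hunk 2: at line 3 remove [zwry,ryo,kix] add [koe] -> 9 lines: gnlw kjzax jzpsg pjv koe qnuj kmybq clgq mgxgj
Hunk 3: at line 2 remove [pjv,koe] add [rxrmc] -> 8 lines: gnlw kjzax jzpsg rxrmc qnuj kmybq clgq mgxgj
Hunk 4: at line 2 remove [jzpsg,rxrmc] add [itmul] -> 7 lines: gnlw kjzax itmul qnuj kmybq clgq mgxgj
Hunk 5: at line 2 remove [itmul] add [ktbo,vuisp] -> 8 lines: gnlw kjzax ktbo vuisp qnuj kmybq clgq mgxgj
Final line count: 8

Answer: 8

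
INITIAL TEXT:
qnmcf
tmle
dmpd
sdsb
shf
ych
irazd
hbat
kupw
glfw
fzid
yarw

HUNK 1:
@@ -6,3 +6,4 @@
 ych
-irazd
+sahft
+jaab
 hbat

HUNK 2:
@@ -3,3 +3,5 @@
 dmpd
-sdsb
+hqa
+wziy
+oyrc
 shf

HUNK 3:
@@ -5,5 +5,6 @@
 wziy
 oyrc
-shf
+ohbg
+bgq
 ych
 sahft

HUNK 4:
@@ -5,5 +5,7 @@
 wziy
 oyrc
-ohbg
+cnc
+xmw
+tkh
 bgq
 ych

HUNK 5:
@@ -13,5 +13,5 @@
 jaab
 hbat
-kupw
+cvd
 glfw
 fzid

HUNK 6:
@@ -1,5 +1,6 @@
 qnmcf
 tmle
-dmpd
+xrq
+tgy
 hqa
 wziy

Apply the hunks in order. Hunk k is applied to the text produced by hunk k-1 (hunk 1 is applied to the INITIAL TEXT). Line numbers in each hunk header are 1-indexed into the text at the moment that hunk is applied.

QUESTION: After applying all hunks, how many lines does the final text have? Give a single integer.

Answer: 19

Derivation:
Hunk 1: at line 6 remove [irazd] add [sahft,jaab] -> 13 lines: qnmcf tmle dmpd sdsb shf ych sahft jaab hbat kupw glfw fzid yarw
Hunk 2: at line 3 remove [sdsb] add [hqa,wziy,oyrc] -> 15 lines: qnmcf tmle dmpd hqa wziy oyrc shf ych sahft jaab hbat kupw glfw fzid yarw
Hunk 3: at line 5 remove [shf] add [ohbg,bgq] -> 16 lines: qnmcf tmle dmpd hqa wziy oyrc ohbg bgq ych sahft jaab hbat kupw glfw fzid yarw
Hunk 4: at line 5 remove [ohbg] add [cnc,xmw,tkh] -> 18 lines: qnmcf tmle dmpd hqa wziy oyrc cnc xmw tkh bgq ych sahft jaab hbat kupw glfw fzid yarw
Hunk 5: at line 13 remove [kupw] add [cvd] -> 18 lines: qnmcf tmle dmpd hqa wziy oyrc cnc xmw tkh bgq ych sahft jaab hbat cvd glfw fzid yarw
Hunk 6: at line 1 remove [dmpd] add [xrq,tgy] -> 19 lines: qnmcf tmle xrq tgy hqa wziy oyrc cnc xmw tkh bgq ych sahft jaab hbat cvd glfw fzid yarw
Final line count: 19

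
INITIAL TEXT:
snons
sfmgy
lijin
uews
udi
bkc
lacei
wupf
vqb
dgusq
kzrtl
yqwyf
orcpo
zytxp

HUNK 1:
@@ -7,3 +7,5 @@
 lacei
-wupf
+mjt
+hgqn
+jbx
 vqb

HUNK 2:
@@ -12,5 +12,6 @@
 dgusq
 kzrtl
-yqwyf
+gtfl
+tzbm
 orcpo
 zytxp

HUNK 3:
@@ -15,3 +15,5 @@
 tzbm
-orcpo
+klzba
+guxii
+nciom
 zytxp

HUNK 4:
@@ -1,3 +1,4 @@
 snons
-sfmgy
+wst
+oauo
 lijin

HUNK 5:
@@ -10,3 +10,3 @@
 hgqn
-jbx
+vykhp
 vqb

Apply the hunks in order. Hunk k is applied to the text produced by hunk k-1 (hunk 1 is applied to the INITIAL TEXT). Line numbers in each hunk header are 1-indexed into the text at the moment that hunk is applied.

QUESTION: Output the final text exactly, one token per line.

Hunk 1: at line 7 remove [wupf] add [mjt,hgqn,jbx] -> 16 lines: snons sfmgy lijin uews udi bkc lacei mjt hgqn jbx vqb dgusq kzrtl yqwyf orcpo zytxp
Hunk 2: at line 12 remove [yqwyf] add [gtfl,tzbm] -> 17 lines: snons sfmgy lijin uews udi bkc lacei mjt hgqn jbx vqb dgusq kzrtl gtfl tzbm orcpo zytxp
Hunk 3: at line 15 remove [orcpo] add [klzba,guxii,nciom] -> 19 lines: snons sfmgy lijin uews udi bkc lacei mjt hgqn jbx vqb dgusq kzrtl gtfl tzbm klzba guxii nciom zytxp
Hunk 4: at line 1 remove [sfmgy] add [wst,oauo] -> 20 lines: snons wst oauo lijin uews udi bkc lacei mjt hgqn jbx vqb dgusq kzrtl gtfl tzbm klzba guxii nciom zytxp
Hunk 5: at line 10 remove [jbx] add [vykhp] -> 20 lines: snons wst oauo lijin uews udi bkc lacei mjt hgqn vykhp vqb dgusq kzrtl gtfl tzbm klzba guxii nciom zytxp

Answer: snons
wst
oauo
lijin
uews
udi
bkc
lacei
mjt
hgqn
vykhp
vqb
dgusq
kzrtl
gtfl
tzbm
klzba
guxii
nciom
zytxp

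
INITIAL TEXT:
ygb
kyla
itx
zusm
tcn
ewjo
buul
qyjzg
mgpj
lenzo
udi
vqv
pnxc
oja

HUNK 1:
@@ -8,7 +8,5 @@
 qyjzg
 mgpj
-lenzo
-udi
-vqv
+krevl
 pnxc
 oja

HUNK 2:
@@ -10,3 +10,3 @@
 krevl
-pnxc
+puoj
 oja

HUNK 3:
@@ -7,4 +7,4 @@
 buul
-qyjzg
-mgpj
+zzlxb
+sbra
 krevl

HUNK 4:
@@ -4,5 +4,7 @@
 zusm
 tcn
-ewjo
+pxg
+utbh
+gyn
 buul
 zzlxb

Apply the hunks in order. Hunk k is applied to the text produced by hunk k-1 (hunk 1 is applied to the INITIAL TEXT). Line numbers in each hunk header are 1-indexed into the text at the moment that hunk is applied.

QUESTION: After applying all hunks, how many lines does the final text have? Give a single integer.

Answer: 14

Derivation:
Hunk 1: at line 8 remove [lenzo,udi,vqv] add [krevl] -> 12 lines: ygb kyla itx zusm tcn ewjo buul qyjzg mgpj krevl pnxc oja
Hunk 2: at line 10 remove [pnxc] add [puoj] -> 12 lines: ygb kyla itx zusm tcn ewjo buul qyjzg mgpj krevl puoj oja
Hunk 3: at line 7 remove [qyjzg,mgpj] add [zzlxb,sbra] -> 12 lines: ygb kyla itx zusm tcn ewjo buul zzlxb sbra krevl puoj oja
Hunk 4: at line 4 remove [ewjo] add [pxg,utbh,gyn] -> 14 lines: ygb kyla itx zusm tcn pxg utbh gyn buul zzlxb sbra krevl puoj oja
Final line count: 14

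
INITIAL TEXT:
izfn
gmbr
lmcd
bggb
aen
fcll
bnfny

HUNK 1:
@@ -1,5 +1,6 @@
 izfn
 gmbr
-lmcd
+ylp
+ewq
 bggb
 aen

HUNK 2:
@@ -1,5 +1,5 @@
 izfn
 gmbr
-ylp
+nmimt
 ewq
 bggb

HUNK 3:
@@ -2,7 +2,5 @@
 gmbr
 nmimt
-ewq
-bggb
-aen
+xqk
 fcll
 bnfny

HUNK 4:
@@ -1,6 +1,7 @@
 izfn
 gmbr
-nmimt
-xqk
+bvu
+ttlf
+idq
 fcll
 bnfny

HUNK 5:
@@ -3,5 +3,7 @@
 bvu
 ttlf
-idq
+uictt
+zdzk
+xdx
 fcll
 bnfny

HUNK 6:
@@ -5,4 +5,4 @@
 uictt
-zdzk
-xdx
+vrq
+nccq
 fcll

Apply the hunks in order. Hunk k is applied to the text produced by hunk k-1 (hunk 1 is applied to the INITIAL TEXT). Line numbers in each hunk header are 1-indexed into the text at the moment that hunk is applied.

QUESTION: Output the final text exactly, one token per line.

Hunk 1: at line 1 remove [lmcd] add [ylp,ewq] -> 8 lines: izfn gmbr ylp ewq bggb aen fcll bnfny
Hunk 2: at line 1 remove [ylp] add [nmimt] -> 8 lines: izfn gmbr nmimt ewq bggb aen fcll bnfny
Hunk 3: at line 2 remove [ewq,bggb,aen] add [xqk] -> 6 lines: izfn gmbr nmimt xqk fcll bnfny
Hunk 4: at line 1 remove [nmimt,xqk] add [bvu,ttlf,idq] -> 7 lines: izfn gmbr bvu ttlf idq fcll bnfny
Hunk 5: at line 3 remove [idq] add [uictt,zdzk,xdx] -> 9 lines: izfn gmbr bvu ttlf uictt zdzk xdx fcll bnfny
Hunk 6: at line 5 remove [zdzk,xdx] add [vrq,nccq] -> 9 lines: izfn gmbr bvu ttlf uictt vrq nccq fcll bnfny

Answer: izfn
gmbr
bvu
ttlf
uictt
vrq
nccq
fcll
bnfny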